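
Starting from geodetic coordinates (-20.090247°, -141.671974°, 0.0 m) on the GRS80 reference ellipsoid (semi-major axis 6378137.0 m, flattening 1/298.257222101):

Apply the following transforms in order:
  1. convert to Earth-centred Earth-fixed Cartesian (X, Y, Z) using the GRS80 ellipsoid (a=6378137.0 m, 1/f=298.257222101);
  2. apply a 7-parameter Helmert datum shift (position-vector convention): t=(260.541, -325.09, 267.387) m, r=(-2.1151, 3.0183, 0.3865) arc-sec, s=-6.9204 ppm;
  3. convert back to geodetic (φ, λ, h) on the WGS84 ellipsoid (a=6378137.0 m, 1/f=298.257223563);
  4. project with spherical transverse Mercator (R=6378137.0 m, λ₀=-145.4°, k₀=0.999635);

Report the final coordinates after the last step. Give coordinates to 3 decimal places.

E=390252.277 m, N=-2239623.540 m

start: φ=-20.090247°, λ=-141.671974°, h=0.000 m
→ ECEF (a=6378137.000, f=1/298.257222101): X=-4700886.0590, Y=-3716271.1363, Z=-2177082.3557
→ Helmert 7p (PV): X=-4700617.8797, Y=-3716601.6410, Z=-2176693.0068
→ geod (Bowring, a=6378137.000): φ=-20.08696069°, λ=-141.66790480°, h=-138.8000 m
→ tm (R=6378137.0, λ₀=-145.4°): E=390252.2766, N=-2239623.5397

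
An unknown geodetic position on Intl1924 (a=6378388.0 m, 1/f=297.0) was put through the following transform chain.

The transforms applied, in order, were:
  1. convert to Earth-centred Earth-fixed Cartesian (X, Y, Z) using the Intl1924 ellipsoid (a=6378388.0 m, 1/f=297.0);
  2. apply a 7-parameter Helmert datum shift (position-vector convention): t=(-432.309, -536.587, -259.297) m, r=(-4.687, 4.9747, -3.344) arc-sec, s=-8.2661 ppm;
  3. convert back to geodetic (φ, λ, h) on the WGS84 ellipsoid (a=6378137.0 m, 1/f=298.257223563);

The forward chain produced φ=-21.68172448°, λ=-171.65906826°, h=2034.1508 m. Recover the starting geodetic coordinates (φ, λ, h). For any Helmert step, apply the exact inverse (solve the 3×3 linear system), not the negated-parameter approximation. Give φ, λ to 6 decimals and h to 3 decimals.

start: φ=-21.681724°, λ=-171.659068°, h=2034.151 m
→ ECEF (a=6378137.000, f=1/298.257223563): X=-5868745.8233, Y=-860439.6948, Z=-2342452.0498
→ Helmert⁻¹: X=-5868291.5876, Y=-859952.1274, Z=-2342373.1862
→ geod (Bowring, a=6378388.000): φ=-21.68336300°, λ=-171.66309200°, h=1283.1080 m

φ=-21.683363°, λ=-171.663092°, h=1283.108 m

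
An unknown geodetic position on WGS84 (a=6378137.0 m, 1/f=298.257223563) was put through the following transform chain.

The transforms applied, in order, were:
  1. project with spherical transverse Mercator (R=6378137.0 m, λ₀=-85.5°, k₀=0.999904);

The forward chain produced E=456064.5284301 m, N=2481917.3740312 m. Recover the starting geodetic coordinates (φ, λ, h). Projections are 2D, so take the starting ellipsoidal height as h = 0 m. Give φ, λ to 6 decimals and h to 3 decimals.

φ=22.237647°, λ=-81.076611°, h=0.000 m

start: E=456064.5284, N=2481917.3740 m
→ tm⁻¹: φ=22.23764700°, λ=-81.07661100°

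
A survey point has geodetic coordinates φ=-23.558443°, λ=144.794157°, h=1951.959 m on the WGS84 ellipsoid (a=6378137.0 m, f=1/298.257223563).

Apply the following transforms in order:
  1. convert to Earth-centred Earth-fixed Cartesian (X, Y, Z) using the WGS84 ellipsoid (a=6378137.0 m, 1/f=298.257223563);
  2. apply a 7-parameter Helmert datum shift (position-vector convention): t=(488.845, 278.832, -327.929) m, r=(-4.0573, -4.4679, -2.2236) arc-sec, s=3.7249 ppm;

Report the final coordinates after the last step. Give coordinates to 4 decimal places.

start: φ=-23.558443°, λ=144.794157°, h=1951.959 m
→ ECEF (a=6378137.000, f=1/298.257223563): X=-4781143.0132, Y=3373455.6450, Z=-2534310.7501
→ Helmert 7p (PV): X=-4780580.7145, Y=3373748.7342, Z=-2534818.0411

X=-4780580.7145 m, Y=3373748.7342 m, Z=-2534818.0411 m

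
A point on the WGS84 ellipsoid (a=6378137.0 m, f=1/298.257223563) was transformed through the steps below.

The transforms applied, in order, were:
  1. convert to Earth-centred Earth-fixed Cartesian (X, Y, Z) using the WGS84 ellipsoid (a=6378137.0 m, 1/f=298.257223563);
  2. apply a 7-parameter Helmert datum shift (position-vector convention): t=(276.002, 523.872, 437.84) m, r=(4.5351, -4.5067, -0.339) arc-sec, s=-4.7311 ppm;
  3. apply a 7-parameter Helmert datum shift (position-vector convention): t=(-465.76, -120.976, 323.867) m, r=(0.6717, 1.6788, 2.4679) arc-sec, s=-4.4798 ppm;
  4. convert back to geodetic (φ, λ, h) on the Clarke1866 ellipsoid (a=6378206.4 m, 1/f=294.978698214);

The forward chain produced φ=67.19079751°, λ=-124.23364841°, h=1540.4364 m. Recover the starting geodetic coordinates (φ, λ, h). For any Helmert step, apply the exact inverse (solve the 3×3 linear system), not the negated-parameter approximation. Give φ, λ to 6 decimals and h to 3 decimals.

φ=67.186380°, λ=-124.225768°, h=852.453 m

start: φ=67.190798°, λ=-124.233648°, h=1540.436 m
→ ECEF (a=6378206.400, f=1/294.978698214): X=-1395360.8536, Y=-2050619.6414, Z=5857926.4449
→ Helmert⁻¹: X=-1394973.5513, Y=-2050472.0855, Z=5857624.1425
→ Helmert⁻¹: X=-1395124.8073, Y=-2050879.1710, Z=5857289.5880
→ geod (Bowring, a=6378137.000): φ=67.18638000°, λ=-124.22576800°, h=852.4530 m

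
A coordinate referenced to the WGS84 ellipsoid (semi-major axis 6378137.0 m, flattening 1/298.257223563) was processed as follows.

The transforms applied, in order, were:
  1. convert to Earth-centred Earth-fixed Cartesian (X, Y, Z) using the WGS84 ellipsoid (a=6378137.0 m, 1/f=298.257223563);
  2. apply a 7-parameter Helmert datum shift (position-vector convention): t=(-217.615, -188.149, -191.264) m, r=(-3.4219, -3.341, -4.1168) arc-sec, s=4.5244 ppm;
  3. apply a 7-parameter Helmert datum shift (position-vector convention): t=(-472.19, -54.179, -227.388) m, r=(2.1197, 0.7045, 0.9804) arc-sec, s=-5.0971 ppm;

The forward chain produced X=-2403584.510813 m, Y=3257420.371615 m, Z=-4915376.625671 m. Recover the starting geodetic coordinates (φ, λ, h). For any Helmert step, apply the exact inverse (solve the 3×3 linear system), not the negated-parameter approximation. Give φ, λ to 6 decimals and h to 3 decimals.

start: X=-2403584.5108, Y=3257420.3716, Z=-4915376.6257 m
→ Helmert⁻¹: X=-2403092.2988, Y=3257452.0649, Z=-4915215.9741
→ Helmert⁻¹: X=-2403008.4411, Y=3257659.0514, Z=-4914909.5056
→ geod (Bowring, a=6378137.000): φ=-50.71282900°, λ=126.41429800°, h=1978.8510 m

φ=-50.712829°, λ=126.414298°, h=1978.851 m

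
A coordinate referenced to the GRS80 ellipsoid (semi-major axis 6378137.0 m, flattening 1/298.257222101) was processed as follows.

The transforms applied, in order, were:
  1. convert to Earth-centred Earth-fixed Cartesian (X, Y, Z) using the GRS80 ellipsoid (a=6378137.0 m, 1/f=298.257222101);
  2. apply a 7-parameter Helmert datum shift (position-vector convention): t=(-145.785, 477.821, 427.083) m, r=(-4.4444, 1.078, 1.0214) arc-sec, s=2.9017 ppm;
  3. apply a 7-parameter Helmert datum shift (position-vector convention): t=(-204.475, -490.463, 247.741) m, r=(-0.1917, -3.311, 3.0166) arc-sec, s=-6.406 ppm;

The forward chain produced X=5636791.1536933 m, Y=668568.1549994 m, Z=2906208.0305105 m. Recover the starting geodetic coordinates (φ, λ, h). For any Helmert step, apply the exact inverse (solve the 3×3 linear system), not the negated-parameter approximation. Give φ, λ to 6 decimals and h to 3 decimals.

start: X=5636791.1537, Y=668568.1550, Z=2906208.0305 m
→ Helmert⁻¹: X=5637088.1691, Y=668977.7615, Z=2905889.0394
→ Helmert⁻¹: X=5637205.7215, Y=668407.4810, Z=2905497.3895
→ geod (Bowring, a=6378137.000): φ=27.26099900°, λ=6.76203000°, h=3370.3460 m

φ=27.260999°, λ=6.762030°, h=3370.346 m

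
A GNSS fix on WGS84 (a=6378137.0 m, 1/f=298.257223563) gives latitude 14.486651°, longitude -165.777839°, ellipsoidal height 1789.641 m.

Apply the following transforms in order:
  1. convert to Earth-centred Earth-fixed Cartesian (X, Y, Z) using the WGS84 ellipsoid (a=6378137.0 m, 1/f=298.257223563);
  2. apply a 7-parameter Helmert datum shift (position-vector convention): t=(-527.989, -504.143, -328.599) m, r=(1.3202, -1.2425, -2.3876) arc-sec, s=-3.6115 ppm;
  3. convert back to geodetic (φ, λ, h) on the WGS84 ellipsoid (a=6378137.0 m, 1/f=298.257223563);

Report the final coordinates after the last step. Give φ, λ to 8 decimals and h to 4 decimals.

start: φ=14.486651°, λ=-165.777839°, h=1789.641 m
→ ECEF (a=6378137.000, f=1/298.257223563): X=-5989012.0106, Y=-1517918.0218, Z=1585617.9892
→ Helmert 7p (PV): X=-5989545.4922, Y=-1518357.5065, Z=1585237.8717
→ geod (Bowring, a=6378137.000): φ=14.48191313°, λ=-165.77510405°, h=2299.8111 m

φ=14.48191313°, λ=-165.77510405°, h=2299.8111 m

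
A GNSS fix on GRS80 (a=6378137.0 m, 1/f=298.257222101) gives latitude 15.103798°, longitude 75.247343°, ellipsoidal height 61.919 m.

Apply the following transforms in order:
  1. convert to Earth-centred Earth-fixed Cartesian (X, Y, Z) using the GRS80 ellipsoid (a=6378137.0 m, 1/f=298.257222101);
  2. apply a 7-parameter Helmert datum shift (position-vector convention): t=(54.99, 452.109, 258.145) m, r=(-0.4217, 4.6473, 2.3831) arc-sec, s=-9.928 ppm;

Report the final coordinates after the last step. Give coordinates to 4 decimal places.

start: φ=15.103798°, λ=75.247343°, h=61.919 m
→ ECEF (a=6378137.000, f=1/298.257222101): X=1568437.3964, Y=5956220.6779, Z=1651207.3938
→ Helmert 7p (PV): X=1568445.2024, Y=5956635.1502, Z=1651401.6308

X=1568445.2024 m, Y=5956635.1502 m, Z=1651401.6308 m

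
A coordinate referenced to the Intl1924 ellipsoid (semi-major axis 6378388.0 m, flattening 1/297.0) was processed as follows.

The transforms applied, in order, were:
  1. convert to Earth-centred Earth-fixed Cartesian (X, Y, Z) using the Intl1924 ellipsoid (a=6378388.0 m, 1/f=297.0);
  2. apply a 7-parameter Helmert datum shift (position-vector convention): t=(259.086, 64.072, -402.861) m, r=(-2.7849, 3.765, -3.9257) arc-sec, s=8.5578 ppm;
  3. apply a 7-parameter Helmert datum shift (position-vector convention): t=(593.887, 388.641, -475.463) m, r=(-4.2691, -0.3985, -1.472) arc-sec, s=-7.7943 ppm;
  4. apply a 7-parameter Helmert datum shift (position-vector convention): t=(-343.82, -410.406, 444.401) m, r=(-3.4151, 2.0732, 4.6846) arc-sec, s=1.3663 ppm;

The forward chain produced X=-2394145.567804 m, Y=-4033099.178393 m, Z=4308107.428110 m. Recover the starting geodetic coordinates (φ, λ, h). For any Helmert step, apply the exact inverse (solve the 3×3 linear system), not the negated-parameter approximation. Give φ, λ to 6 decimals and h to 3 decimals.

start: X=-2394145.5678, Y=-4033099.1784, Z=4308107.4281 m
→ Helmert⁻¹: X=-2393933.3622, Y=-4032700.2123, Z=4307566.3109
→ Helmert⁻¹: X=-2394508.8071, Y=-4033226.5404, Z=4307996.5020
→ Helmert⁻¹: X=-2394749.2748, Y=-4033359.8426, Z=4308264.3243
→ geod (Bowring, a=6378388.000): φ=42.75901000°, λ=-120.69911200°, h=449.9230 m

φ=42.759010°, λ=-120.699112°, h=449.923 m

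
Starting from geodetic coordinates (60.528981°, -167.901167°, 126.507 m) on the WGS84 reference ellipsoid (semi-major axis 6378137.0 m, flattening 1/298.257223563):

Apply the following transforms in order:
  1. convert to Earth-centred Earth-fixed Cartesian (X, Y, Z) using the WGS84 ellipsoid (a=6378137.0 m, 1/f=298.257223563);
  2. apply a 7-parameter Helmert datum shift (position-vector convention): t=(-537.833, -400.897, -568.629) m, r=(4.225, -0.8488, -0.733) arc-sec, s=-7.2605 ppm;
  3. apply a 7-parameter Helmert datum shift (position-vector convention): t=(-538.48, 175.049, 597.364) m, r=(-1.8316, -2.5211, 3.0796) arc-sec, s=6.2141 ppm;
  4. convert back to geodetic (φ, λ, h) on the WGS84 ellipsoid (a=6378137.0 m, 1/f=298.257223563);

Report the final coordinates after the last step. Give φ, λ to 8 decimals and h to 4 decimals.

start: φ=60.528981°, λ=-167.901167°, h=126.507 m
→ ECEF (a=6378137.000, f=1/298.257223563): X=-3076109.9819, Y=-659395.3056, Z=5529819.9096
→ Helmert 7p (PV): X=-3076650.5796, Y=-659893.7522, Z=5529184.9664
→ Helmert 7p (PV): X=-3077265.9074, Y=-659719.6409, Z=5529784.9441
→ geod (Bowring, a=6378137.000): φ=60.51946509°, λ=-167.89980432°, h=685.6633 m

φ=60.51946509°, λ=-167.89980432°, h=685.6633 m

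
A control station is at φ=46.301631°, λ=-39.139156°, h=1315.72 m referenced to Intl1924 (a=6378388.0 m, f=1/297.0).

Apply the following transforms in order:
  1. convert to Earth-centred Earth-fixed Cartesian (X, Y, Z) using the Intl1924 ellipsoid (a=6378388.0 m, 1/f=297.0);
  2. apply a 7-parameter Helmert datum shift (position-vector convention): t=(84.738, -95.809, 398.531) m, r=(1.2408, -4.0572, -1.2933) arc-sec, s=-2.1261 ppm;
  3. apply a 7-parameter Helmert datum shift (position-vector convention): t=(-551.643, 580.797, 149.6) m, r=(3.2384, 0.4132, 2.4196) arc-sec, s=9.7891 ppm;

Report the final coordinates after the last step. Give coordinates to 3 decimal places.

start: φ=46.301631°, λ=-39.139156°, h=1315.720 m
→ ECEF (a=6378388.000, f=1/297.0): X=3424540.2554, Y=-2786936.5312, Z=4589509.3351
→ Helmert 7p (PV): X=3424509.9633, Y=-2787075.4955, Z=4589948.7035
→ Helmert 7p (PV): X=3424033.7324, Y=-2786553.8735, Z=4590092.6166

X=3424033.732 m, Y=-2786553.874 m, Z=4590092.617 m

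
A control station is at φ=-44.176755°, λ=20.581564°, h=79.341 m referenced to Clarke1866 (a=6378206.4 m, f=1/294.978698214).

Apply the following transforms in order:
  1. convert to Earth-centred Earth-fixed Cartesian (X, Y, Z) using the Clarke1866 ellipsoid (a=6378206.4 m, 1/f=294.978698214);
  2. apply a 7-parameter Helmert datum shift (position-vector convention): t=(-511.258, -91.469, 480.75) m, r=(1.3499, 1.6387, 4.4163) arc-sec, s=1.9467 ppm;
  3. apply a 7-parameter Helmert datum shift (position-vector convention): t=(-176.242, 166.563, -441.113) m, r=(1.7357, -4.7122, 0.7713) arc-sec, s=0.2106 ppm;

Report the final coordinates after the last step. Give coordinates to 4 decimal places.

X=4288891.5518 m, Y=1611011.2930 m, Z=-4421932.9797 m

start: φ=-44.176755°, λ=20.581564°, h=79.341 m
→ ECEF (a=6378206.400, f=1/294.978698214): X=4289544.4276, Y=1610758.6957, Z=-4422051.0777
→ Helmert 7p (PV): X=4288971.9006, Y=1610791.1454, Z=-4421602.4734
→ Helmert 7p (PV): X=4288891.5518, Y=1611011.2930, Z=-4421932.9797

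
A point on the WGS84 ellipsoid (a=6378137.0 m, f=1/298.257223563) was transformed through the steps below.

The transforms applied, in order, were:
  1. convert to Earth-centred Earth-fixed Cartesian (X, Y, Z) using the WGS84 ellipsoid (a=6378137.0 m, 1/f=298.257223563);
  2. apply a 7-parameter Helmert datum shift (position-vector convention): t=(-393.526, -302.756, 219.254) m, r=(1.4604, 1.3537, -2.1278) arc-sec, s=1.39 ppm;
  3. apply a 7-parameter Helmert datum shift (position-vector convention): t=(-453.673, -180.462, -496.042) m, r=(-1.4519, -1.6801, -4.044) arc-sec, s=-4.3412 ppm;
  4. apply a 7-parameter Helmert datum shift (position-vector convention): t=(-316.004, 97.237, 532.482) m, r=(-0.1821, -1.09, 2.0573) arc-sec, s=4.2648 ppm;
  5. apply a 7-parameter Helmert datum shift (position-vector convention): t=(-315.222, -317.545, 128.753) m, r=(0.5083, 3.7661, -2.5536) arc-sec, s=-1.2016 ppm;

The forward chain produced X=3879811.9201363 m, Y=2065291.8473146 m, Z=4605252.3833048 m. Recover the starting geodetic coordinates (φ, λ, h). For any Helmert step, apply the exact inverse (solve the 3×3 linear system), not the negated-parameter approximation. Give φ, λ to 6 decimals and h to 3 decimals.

φ=46.516174°, λ=28.028454°, h=-13.169 m

start: X=3879811.9201, Y=2065291.8473, Z=4605252.3833 m
→ Helmert⁻¹: X=3880022.1468, Y=2065671.2584, Z=4605194.9170
→ Helmert⁻¹: X=3880366.5367, Y=2065522.4440, Z=4604624.1150
→ Helmert⁻¹: X=3880834.0666, Y=2065755.5453, Z=4605123.0789
→ Helmert⁻¹: X=3881170.6621, Y=2066128.0708, Z=4604908.2673
→ geod (Bowring, a=6378137.000): φ=46.51617400°, λ=28.02845400°, h=-13.1690 m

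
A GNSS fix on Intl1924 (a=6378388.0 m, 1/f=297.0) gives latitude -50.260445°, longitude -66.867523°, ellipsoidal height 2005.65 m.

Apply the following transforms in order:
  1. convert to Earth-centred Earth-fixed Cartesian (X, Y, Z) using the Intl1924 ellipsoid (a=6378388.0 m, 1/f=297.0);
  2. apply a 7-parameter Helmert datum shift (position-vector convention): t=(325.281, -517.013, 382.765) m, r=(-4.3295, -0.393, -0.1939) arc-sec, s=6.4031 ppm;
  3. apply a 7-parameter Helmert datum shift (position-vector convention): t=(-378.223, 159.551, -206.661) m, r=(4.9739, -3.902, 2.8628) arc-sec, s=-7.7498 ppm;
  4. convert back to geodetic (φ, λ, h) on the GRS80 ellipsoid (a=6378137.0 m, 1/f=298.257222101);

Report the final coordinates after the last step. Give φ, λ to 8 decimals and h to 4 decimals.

start: φ=-50.260445°, λ=-66.867523°, h=2005.650 m
→ ECEF (a=6378388.000, f=1/297.0): X=1605654.4907, Y=-3758499.4083, Z=-4882996.2224
→ Helmert 7p (PV): X=1605995.8233, Y=-3759144.4916, Z=-4882562.7730
→ Helmert 7p (PV): X=1605749.6927, Y=-3758815.7802, Z=-4882791.8619
→ geod (Bowring, a=6378137.000): φ=-50.25619411°, λ=-66.86803803°, h=2255.4763 m

φ=-50.25619411°, λ=-66.86803803°, h=2255.4763 m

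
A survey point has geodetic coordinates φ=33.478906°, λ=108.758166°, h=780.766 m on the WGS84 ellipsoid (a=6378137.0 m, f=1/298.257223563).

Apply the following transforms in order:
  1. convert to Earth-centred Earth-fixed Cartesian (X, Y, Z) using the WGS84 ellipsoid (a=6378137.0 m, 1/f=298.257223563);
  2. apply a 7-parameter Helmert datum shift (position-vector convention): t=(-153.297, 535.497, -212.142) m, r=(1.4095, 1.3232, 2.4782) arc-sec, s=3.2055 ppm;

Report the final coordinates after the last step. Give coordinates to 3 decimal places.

start: φ=33.478906°, λ=108.758166°, h=780.766 m
→ ECEF (a=6378137.000, f=1/298.257223563): X=-1712709.1526, Y=5043116.9546, Z=3498813.7825
→ Helmert 7p (PV): X=-1712906.0860, Y=5043624.1306, Z=3498658.3051

X=-1712906.086 m, Y=5043624.131 m, Z=3498658.305 m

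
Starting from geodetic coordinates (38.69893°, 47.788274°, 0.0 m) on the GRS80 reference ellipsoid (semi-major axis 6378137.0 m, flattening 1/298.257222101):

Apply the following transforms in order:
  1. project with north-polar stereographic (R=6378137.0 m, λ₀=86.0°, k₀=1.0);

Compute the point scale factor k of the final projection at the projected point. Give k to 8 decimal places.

start: φ=38.698930°, λ=47.788274°, h=0.000 m
→ into stereo (λ₀=86.0°): φ=38.69893000°, λ−λ₀=-38.21172600°
scale k = 1.23059651

1.23059651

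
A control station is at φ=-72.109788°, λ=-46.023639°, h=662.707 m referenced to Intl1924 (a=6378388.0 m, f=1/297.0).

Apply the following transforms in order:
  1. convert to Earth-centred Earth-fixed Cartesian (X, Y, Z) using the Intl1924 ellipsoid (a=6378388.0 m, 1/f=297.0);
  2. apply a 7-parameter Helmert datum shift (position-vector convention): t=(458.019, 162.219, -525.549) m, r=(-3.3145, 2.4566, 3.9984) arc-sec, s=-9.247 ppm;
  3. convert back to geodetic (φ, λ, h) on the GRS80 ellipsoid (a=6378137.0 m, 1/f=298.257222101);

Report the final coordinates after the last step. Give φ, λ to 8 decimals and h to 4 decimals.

φ=-72.10885131°, λ=-46.01311656°, h=1334.1231 m

start: φ=-72.109788°, λ=-46.023639°, h=662.707 m
→ ECEF (a=6378388.000, f=1/297.0): X=1364835.9597, Y=-1414496.4373, Z=-6048235.1945
→ Helmert 7p (PV): X=1365236.7442, Y=-1414391.8708, Z=-6048698.3409
→ geod (Bowring, a=6378137.000): φ=-72.10885131°, λ=-46.01311656°, h=1334.1231 m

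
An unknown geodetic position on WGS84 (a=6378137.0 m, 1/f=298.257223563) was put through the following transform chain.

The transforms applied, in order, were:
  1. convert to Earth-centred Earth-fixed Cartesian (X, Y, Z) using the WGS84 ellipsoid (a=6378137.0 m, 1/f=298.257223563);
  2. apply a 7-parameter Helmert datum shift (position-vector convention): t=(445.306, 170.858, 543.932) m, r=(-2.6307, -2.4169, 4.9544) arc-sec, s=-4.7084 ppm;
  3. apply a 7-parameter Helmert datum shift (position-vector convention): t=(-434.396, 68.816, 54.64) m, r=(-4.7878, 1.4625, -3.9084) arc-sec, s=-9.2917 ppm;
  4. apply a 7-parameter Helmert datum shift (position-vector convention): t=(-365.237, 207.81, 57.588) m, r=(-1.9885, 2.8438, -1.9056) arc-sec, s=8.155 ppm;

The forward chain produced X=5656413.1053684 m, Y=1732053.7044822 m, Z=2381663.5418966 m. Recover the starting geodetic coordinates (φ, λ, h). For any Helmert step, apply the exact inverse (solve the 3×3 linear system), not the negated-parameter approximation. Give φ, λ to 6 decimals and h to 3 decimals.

φ=22.058566°, λ=17.019290°, h=1937.431 m

start: X=5656413.1054, Y=1732053.7045, Z=2381663.5419 m
→ Helmert⁻¹: X=5656683.3752, Y=1731861.0706, Z=2381681.2175
→ Helmert⁻¹: X=5657120.6324, Y=1731860.2553, Z=2381729.0181
→ Helmert⁻¹: X=5656771.4522, Y=1731531.3082, Z=2381152.0987
→ geod (Bowring, a=6378137.000): φ=22.05856600°, λ=17.01929000°, h=1937.4310 m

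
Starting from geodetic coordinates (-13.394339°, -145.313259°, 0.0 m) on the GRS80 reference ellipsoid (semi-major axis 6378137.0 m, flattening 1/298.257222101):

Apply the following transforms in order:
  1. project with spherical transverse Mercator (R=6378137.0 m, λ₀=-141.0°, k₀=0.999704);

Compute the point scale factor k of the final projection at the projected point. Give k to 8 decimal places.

1.00239046

start: φ=-13.394339°, λ=-145.313259°, h=0.000 m
→ into tm (λ₀=-141.0°): φ=-13.39433900°, λ−λ₀=-4.31325900°
scale k = 1.00239046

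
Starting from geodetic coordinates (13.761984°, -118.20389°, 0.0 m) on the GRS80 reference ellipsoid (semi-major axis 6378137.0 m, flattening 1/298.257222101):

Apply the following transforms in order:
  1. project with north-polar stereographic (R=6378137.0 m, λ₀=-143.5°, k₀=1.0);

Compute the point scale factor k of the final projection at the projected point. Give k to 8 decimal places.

start: φ=13.761984°, λ=-118.203890°, h=0.000 m
→ into stereo (λ₀=-143.5°): φ=13.76198400°, λ−λ₀=25.29611000°
scale k = 1.61565368

1.61565368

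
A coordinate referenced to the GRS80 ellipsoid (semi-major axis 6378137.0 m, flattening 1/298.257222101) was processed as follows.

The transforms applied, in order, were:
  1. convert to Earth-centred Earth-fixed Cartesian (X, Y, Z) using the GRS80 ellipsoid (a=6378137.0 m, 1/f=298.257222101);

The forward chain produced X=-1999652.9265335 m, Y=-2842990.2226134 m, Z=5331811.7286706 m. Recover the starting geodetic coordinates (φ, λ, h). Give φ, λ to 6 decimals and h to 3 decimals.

φ=57.075488°, λ=-125.121119°, h=1593.816 m

start: X=-1999652.9265, Y=-2842990.2226, Z=5331811.7287 m
→ geod (Bowring, a=6378137.000): φ=57.07548800°, λ=-125.12111900°, h=1593.8160 m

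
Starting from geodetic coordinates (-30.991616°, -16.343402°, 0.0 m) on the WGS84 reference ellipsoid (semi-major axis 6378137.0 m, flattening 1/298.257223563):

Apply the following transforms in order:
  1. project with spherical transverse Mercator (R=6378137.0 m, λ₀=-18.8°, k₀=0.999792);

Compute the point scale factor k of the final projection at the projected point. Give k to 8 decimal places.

start: φ=-30.991616°, λ=-16.343402°, h=0.000 m
→ into tm (λ₀=-18.8°): φ=-30.99161600°, λ−λ₀=2.45659800°
scale k = 1.00046759

1.00046759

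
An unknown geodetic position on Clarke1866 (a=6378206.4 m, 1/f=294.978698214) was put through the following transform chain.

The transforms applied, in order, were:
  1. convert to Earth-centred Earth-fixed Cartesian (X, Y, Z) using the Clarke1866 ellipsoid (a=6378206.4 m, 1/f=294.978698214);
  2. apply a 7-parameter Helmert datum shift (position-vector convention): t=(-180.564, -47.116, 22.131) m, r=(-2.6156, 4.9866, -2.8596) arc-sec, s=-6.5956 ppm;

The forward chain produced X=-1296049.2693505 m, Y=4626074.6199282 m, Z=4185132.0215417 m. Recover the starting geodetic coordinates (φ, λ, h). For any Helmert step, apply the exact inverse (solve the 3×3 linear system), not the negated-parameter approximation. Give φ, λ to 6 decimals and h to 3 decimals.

φ=41.253385°, λ=105.650743°, h=2645.704 m

start: X=-1296049.2694, Y=4626074.6199, Z=4185132.0215 m
→ Helmert⁻¹: X=-1296042.5666, Y=4626081.2090, Z=4185164.8236
→ geod (Bowring, a=6378206.400): φ=41.25338500°, λ=105.65074300°, h=2645.7040 m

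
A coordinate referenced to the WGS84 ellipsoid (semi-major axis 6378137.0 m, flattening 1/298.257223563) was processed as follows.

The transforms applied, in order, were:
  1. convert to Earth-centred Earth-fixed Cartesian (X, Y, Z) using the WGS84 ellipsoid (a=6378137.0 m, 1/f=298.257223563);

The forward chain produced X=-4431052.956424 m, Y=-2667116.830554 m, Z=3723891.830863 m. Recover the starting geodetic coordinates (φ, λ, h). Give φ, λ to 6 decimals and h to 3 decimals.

start: X=-4431052.9564, Y=-2667116.8306, Z=3723891.8309 m
→ geod (Bowring, a=6378137.000): φ=35.93782300°, λ=-148.95563800°, h=2187.4210 m

φ=35.937823°, λ=-148.955638°, h=2187.421 m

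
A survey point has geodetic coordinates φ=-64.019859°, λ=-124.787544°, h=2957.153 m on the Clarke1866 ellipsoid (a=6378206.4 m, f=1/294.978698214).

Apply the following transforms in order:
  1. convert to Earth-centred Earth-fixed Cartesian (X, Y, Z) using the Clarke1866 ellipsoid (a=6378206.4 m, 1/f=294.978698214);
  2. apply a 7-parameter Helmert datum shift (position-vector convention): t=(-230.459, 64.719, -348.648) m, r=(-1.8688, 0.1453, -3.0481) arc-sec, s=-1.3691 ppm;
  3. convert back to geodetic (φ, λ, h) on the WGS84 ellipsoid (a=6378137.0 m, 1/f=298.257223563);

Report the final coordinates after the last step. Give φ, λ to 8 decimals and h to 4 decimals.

φ=-64.01846613°, λ=-124.79247799°, h=3173.3088 m

start: φ=-64.019859°, λ=-124.787544°, h=2957.153 m
→ ECEF (a=6378206.400, f=1/294.978698214): X=-1599211.2976, Y=-2302031.2368, Z=-5713150.8060
→ Helmert 7p (PV): X=-1599477.6102, Y=-2301991.4958, Z=-5713469.6488
→ geod (Bowring, a=6378137.000): φ=-64.01846613°, λ=-124.79247799°, h=3173.3088 m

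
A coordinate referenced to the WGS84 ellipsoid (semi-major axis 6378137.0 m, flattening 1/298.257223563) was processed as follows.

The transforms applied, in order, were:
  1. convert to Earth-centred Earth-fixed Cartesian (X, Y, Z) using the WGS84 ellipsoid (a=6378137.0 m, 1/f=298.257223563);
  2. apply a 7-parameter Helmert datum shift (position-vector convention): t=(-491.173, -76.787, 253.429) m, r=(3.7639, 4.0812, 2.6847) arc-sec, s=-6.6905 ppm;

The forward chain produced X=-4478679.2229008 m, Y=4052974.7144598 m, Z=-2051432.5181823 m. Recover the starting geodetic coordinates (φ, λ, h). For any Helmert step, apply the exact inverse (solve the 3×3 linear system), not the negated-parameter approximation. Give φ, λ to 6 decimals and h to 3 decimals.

start: X=-4478679.2229, Y=4052974.7145, Z=-2051432.5182 m
→ Helmert⁻¹: X=-4478124.6585, Y=4053099.4627, Z=-2051862.2398
→ geod (Bowring, a=6378137.000): φ=-18.88081500°, λ=137.85211500°, h=3063.1120 m

φ=-18.880815°, λ=137.852115°, h=3063.112 m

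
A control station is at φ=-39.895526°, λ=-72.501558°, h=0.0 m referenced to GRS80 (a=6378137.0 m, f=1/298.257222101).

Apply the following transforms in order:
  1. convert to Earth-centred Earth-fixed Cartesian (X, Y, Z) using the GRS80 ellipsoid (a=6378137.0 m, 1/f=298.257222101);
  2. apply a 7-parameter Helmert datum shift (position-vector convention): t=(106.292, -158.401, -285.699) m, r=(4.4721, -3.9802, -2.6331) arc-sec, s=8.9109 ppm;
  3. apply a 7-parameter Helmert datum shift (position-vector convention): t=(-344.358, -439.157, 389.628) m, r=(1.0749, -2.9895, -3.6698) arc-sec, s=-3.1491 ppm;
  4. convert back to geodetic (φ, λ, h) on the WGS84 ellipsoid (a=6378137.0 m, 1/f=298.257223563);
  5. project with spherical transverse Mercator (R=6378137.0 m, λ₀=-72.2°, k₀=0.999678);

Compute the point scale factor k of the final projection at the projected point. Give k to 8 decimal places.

start: φ=-39.895526°, λ=-72.501558°, h=0.000 m
→ ECEF (a=6378137.000, f=1/298.257222101): X=1473378.2217, Y=-4673401.8212, Z=-4069092.5659
→ Helmert 7p (PV): X=1473516.5035, Y=-4673532.4510, Z=-4069487.4193
→ Helmert 7p (PV): X=1473143.3364, Y=-4673961.8997, Z=-4069087.9747
→ geod (Bowring, a=6378137.000): φ=-39.89281668°, λ=-72.50614600°, h=352.7060 m
→ into tm (λ₀=-72.2°): φ=-39.89281668°, λ−λ₀=-0.30614600°
scale k = 0.99968640

0.99968640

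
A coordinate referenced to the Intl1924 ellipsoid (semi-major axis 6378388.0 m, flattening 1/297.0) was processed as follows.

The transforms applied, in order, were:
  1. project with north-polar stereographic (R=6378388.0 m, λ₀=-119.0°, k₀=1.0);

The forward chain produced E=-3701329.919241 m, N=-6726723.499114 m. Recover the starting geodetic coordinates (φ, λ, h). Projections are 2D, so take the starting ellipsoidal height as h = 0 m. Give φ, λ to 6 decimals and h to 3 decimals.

φ=27.915833°, λ=-147.821465°, h=0.000 m

start: E=-3701329.9192, N=-6726723.4991 m
→ stereo⁻¹: φ=27.91583300°, λ=-147.82146500°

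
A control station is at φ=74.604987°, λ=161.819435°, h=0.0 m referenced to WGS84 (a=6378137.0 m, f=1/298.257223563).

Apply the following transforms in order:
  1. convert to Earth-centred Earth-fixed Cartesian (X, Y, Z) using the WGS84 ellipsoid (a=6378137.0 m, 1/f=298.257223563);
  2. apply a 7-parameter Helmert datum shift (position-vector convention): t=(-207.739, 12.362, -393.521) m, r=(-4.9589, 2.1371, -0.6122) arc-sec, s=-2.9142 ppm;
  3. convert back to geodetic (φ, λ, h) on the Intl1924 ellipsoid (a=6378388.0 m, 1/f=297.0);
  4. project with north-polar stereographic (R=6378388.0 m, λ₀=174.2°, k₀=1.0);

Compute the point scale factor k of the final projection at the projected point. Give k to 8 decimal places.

1.01827359

start: φ=74.604987°, λ=161.819435°, h=0.000 m
→ ECEF (a=6378137.000, f=1/298.257223563): X=-1613717.7310, Y=529956.9101, Z=6127207.6529
→ Helmert 7p (PV): X=-1613855.7108, Y=530119.8236, Z=6126800.2548
→ geod (Bowring, a=6378388.000): φ=74.60286673°, λ=161.81566645°, h=-510.5706 m
→ into stereo (λ₀=174.2°): φ=74.60286673°, λ−λ₀=-12.38433355°
scale k = 1.01827359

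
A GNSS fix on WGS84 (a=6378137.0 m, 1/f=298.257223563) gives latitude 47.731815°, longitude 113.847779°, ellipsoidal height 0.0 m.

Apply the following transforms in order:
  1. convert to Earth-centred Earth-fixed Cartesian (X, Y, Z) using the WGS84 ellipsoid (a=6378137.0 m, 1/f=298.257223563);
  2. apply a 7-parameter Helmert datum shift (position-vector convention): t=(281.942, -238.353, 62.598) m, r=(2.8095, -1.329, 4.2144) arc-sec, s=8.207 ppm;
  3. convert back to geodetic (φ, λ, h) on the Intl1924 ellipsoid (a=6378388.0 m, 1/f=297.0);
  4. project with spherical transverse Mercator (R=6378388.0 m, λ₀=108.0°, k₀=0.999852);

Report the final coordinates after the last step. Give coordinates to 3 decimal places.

E=437669.983 m, N=5329901.447 m

start: φ=47.731815°, λ=113.847779°, h=0.000 m
→ ECEF (a=6378137.000, f=1/298.257223563): X=-1737647.9720, Y=3930894.1554, Z=4696871.8186
→ Helmert 7p (PV): X=-1737490.8705, Y=3930588.5835, Z=4697015.3103
→ geod (Bowring, a=6378388.000): φ=47.73578427°, λ=113.84751044°, h=-325.5449 m
→ tm (R=6378388.0, λ₀=108.0°): E=437669.9830, N=5329901.4472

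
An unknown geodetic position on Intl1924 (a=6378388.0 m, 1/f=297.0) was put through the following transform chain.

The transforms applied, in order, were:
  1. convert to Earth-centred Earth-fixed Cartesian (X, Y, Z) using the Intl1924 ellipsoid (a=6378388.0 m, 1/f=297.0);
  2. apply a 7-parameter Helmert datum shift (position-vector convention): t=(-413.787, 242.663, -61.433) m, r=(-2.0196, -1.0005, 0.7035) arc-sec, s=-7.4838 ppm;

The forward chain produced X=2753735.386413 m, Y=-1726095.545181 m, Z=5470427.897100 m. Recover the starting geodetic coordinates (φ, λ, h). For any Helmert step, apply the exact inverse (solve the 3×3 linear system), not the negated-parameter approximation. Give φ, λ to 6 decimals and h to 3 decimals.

φ=59.450812°, λ=-32.080793°, h=872.128 m

start: X=2753735.3864, Y=-1726095.5452, Z=5470427.8971 m
→ Helmert⁻¹: X=2754190.4318, Y=-1726414.0848, Z=5470500.0073
→ geod (Bowring, a=6378388.000): φ=59.45081200°, λ=-32.08079300°, h=872.1280 m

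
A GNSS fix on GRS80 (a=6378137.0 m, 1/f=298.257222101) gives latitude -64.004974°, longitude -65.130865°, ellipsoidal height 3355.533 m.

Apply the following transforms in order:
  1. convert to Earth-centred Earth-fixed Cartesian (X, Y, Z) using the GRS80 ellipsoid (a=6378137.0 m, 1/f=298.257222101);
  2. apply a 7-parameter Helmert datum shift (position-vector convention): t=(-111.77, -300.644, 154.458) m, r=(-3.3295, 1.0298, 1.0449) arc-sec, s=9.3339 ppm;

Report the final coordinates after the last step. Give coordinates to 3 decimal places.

start: φ=-64.004974°, λ=-65.130865°, h=3355.533 m
→ ECEF (a=6378137.000, f=1/298.257222101): X=1179447.3988, Y=-2544490.2100, Z=-5712974.0462
→ Helmert 7p (PV): X=1179331.0047, Y=-2544900.8480, Z=-5712837.7279

X=1179331.005 m, Y=-2544900.848 m, Z=-5712837.728 m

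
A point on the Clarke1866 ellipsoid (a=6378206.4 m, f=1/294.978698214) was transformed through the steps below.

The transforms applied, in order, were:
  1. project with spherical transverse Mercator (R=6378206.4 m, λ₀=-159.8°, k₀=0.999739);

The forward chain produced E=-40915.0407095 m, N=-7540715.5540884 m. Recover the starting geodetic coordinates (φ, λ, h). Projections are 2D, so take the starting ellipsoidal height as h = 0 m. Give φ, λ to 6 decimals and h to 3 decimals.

φ=-67.753464°, λ=-160.771098°, h=0.000 m

start: E=-40915.0407, N=-7540715.5541 m
→ tm⁻¹: φ=-67.75346400°, λ=-160.77109800°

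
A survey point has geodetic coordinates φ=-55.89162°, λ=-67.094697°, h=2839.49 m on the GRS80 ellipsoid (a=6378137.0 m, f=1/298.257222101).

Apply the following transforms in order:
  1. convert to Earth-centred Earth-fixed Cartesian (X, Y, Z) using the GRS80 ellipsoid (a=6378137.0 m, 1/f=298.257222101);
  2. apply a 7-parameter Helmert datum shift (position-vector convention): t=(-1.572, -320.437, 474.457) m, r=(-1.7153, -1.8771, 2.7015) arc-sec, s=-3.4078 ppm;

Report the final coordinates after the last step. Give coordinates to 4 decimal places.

X=1395957.3474 m, Y=-3303974.6986 m, Z=-5259503.4081 m

start: φ=-55.891620°, λ=-67.094697°, h=2839.490 m
→ ECEF (a=6378137.000, f=1/298.257222101): X=1395872.5394, Y=-3303640.0594, Z=-5260035.9663
→ Helmert 7p (PV): X=1395957.3474, Y=-3303974.6986, Z=-5259503.4081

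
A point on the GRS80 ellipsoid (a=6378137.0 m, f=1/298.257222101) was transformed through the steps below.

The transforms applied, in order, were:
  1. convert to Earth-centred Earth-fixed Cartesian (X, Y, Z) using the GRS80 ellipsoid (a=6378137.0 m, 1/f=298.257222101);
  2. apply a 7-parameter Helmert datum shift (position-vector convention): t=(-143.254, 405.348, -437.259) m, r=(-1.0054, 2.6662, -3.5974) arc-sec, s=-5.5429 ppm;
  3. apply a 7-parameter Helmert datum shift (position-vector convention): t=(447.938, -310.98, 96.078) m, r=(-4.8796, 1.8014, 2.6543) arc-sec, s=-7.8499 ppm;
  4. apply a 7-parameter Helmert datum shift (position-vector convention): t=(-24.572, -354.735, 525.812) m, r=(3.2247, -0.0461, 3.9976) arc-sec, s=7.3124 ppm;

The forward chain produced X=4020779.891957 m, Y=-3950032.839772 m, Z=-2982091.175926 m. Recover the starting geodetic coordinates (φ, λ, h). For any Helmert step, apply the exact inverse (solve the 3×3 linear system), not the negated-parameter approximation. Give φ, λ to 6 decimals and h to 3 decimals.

start: X=4020779.8920, Y=-3950032.8398, Z=-2982091.1759 m
→ Helmert⁻¹: X=4020697.8456, Y=-3949773.7765, Z=-2982534.3267
→ Helmert⁻¹: X=4020256.6923, Y=-3949474.9720, Z=-2982712.1402
→ Helmert⁻¹: X=4020529.6676, Y=-3949817.5566, Z=-2982258.6946
→ geod (Bowring, a=6378137.000): φ=-28.04417300°, λ=-44.49169100°, h=3045.9510 m

φ=-28.044173°, λ=-44.491691°, h=3045.951 m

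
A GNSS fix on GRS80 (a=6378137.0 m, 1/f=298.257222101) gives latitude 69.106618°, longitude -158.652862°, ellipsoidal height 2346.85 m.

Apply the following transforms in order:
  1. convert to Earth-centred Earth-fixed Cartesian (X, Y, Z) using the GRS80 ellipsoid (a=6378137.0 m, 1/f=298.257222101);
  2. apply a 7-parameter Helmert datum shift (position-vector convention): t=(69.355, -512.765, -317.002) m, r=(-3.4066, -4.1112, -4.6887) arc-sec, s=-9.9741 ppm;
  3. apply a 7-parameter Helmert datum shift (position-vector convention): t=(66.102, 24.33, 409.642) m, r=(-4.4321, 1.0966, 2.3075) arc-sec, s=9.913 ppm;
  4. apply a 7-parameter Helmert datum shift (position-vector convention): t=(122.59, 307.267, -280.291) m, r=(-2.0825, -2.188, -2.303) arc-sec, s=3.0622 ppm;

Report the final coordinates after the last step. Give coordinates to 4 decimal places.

start: φ=69.106618°, λ=-158.652862°, h=2346.850 m
→ ECEF (a=6378137.000, f=1/298.257222101): X=-2125573.6860, Y=-830741.7592, Z=5938417.2697
→ Helmert 7p (PV): X=-2125620.3754, Y=-831099.8455, Z=5938012.3917
→ Helmert 7p (PV): X=-2125534.4775, Y=-830979.9400, Z=5938510.0565
→ Helmert 7p (PV): X=-2125490.6687, Y=-830591.5286, Z=5938233.7930

X=-2125490.6687 m, Y=-830591.5286 m, Z=5938233.7930 m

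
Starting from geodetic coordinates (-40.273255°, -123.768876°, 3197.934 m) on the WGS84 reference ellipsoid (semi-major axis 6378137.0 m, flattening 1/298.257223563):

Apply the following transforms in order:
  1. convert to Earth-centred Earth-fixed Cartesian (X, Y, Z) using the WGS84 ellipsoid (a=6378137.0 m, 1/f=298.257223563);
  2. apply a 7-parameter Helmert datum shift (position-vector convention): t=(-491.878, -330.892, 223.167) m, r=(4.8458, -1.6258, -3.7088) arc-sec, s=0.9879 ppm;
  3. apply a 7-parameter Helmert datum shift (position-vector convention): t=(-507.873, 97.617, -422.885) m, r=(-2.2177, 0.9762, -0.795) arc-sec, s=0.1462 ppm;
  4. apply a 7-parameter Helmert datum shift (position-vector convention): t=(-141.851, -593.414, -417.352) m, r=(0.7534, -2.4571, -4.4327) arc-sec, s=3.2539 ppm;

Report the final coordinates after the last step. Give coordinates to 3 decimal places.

X=-2711334.841 m, Y=-4053671.289 m, Z=-4103991.504 m

start: φ=-40.273255°, λ=-123.768876°, h=3197.934 m
→ ECEF (a=6378137.000, f=1/298.257223563): X=-2710067.5470, Y=-4053011.5259, Z=-4103249.1560
→ Helmert 7p (PV): X=-2710602.6364, Y=-4053201.2946, Z=-4103146.6216
→ Helmert 7p (PV): X=-2711145.9470, Y=-4053137.9386, Z=-4103513.6990
→ Helmert 7p (PV): X=-2711334.8407, Y=-4053671.2890, Z=-4103991.5041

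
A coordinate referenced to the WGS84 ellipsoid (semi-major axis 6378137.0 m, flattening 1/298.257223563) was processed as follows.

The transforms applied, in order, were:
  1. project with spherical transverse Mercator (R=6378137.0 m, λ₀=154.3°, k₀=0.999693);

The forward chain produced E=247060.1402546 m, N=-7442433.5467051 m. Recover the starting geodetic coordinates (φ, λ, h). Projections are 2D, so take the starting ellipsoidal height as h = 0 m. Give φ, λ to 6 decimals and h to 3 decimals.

start: E=247060.1403, N=-7442433.5467 m
→ tm⁻¹: φ=-66.77659300°, λ=159.93640700°

φ=-66.776593°, λ=159.936407°, h=0.000 m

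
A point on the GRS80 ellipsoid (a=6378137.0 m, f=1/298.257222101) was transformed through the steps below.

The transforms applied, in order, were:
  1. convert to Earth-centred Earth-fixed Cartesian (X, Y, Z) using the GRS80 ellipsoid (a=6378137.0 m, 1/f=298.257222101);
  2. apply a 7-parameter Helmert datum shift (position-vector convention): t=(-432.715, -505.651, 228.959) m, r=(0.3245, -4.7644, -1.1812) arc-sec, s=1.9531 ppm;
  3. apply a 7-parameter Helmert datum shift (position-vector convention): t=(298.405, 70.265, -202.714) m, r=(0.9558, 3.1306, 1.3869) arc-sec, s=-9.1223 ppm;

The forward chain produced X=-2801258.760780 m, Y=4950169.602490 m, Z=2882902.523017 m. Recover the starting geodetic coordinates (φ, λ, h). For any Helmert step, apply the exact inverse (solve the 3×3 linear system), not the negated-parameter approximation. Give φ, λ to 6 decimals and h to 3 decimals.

φ=27.032291°, λ=119.501468°, h=3268.025 m

start: X=-2801258.7608, Y=4950169.6025, Z=2882902.5230 m
→ Helmert⁻¹: X=-2801593.1962, Y=4950176.6915, Z=2883066.0780
→ Helmert⁻¹: X=-2801116.7705, Y=4950661.1678, Z=2882888.4016
→ geod (Bowring, a=6378137.000): φ=27.03229100°, λ=119.50146800°, h=3268.0250 m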